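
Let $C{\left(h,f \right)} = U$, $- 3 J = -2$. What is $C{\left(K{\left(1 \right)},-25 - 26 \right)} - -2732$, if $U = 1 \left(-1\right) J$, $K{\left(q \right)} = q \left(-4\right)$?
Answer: $\frac{8194}{3} \approx 2731.3$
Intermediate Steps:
$J = \frac{2}{3}$ ($J = \left(- \frac{1}{3}\right) \left(-2\right) = \frac{2}{3} \approx 0.66667$)
$K{\left(q \right)} = - 4 q$
$U = - \frac{2}{3}$ ($U = 1 \left(-1\right) \frac{2}{3} = \left(-1\right) \frac{2}{3} = - \frac{2}{3} \approx -0.66667$)
$C{\left(h,f \right)} = - \frac{2}{3}$
$C{\left(K{\left(1 \right)},-25 - 26 \right)} - -2732 = - \frac{2}{3} - -2732 = - \frac{2}{3} + 2732 = \frac{8194}{3}$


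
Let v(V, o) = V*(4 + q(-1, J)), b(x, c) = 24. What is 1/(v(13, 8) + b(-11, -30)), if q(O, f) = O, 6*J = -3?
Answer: 1/63 ≈ 0.015873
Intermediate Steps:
J = -½ (J = (⅙)*(-3) = -½ ≈ -0.50000)
v(V, o) = 3*V (v(V, o) = V*(4 - 1) = V*3 = 3*V)
1/(v(13, 8) + b(-11, -30)) = 1/(3*13 + 24) = 1/(39 + 24) = 1/63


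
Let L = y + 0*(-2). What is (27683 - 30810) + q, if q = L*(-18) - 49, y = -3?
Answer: -3122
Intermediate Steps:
L = -3 (L = -3 + 0*(-2) = -3 + 0 = -3)
q = 5 (q = -3*(-18) - 49 = 54 - 49 = 5)
(27683 - 30810) + q = (27683 - 30810) + 5 = -3127 + 5 = -3122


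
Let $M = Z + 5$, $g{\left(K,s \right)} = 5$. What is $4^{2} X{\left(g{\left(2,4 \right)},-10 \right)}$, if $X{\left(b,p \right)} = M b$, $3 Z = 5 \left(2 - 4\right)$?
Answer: $\frac{400}{3} \approx 133.33$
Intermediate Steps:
$Z = - \frac{10}{3}$ ($Z = \frac{5 \left(2 - 4\right)}{3} = \frac{5 \left(-2\right)}{3} = \frac{1}{3} \left(-10\right) = - \frac{10}{3} \approx -3.3333$)
$M = \frac{5}{3}$ ($M = - \frac{10}{3} + 5 = \frac{5}{3} \approx 1.6667$)
$X{\left(b,p \right)} = \frac{5 b}{3}$
$4^{2} X{\left(g{\left(2,4 \right)},-10 \right)} = 4^{2} \cdot \frac{5}{3} \cdot 5 = 16 \cdot \frac{25}{3} = \frac{400}{3}$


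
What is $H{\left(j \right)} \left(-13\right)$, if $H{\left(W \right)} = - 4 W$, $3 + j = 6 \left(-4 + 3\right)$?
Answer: $-468$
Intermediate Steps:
$j = -9$ ($j = -3 + 6 \left(-4 + 3\right) = -3 + 6 \left(-1\right) = -3 - 6 = -9$)
$H{\left(j \right)} \left(-13\right) = \left(-4\right) \left(-9\right) \left(-13\right) = 36 \left(-13\right) = -468$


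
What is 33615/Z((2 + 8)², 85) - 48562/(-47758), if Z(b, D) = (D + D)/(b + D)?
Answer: 29700451199/811886 ≈ 36582.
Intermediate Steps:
Z(b, D) = 2*D/(D + b) (Z(b, D) = (2*D)/(D + b) = 2*D/(D + b))
33615/Z((2 + 8)², 85) - 48562/(-47758) = 33615/((2*85/(85 + (2 + 8)²))) - 48562/(-47758) = 33615/((2*85/(85 + 10²))) - 48562*(-1/47758) = 33615/((2*85/(85 + 100))) + 24281/23879 = 33615/((2*85/185)) + 24281/23879 = 33615/((2*85*(1/185))) + 24281/23879 = 33615/(34/37) + 24281/23879 = 33615*(37/34) + 24281/23879 = 1243755/34 + 24281/23879 = 29700451199/811886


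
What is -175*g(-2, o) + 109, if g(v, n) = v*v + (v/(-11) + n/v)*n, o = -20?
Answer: 385499/11 ≈ 35045.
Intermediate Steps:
g(v, n) = v² + n*(-v/11 + n/v) (g(v, n) = v² + (v*(-1/11) + n/v)*n = v² + (-v/11 + n/v)*n = v² + n*(-v/11 + n/v))
-175*g(-2, o) + 109 = -175*((-2)² + (-20)²/(-2) - 1/11*(-20)*(-2)) + 109 = -175*(4 + 400*(-½) - 40/11) + 109 = -175*(4 - 200 - 40/11) + 109 = -175*(-2196/11) + 109 = 384300/11 + 109 = 385499/11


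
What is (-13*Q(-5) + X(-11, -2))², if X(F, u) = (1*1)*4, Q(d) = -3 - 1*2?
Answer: 4761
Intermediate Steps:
Q(d) = -5 (Q(d) = -3 - 2 = -5)
X(F, u) = 4 (X(F, u) = 1*4 = 4)
(-13*Q(-5) + X(-11, -2))² = (-13*(-5) + 4)² = (65 + 4)² = 69² = 4761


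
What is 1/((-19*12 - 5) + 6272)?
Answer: 1/6039 ≈ 0.00016559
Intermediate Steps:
1/((-19*12 - 5) + 6272) = 1/((-228 - 5) + 6272) = 1/(-233 + 6272) = 1/6039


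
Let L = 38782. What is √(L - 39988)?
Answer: 3*I*√134 ≈ 34.728*I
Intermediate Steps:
√(L - 39988) = √(38782 - 39988) = √(-1206) = 3*I*√134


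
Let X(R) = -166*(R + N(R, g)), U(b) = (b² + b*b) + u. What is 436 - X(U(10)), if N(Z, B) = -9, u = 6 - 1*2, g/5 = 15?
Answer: 32806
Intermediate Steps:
g = 75 (g = 5*15 = 75)
u = 4 (u = 6 - 2 = 4)
U(b) = 4 + 2*b² (U(b) = (b² + b*b) + 4 = (b² + b²) + 4 = 2*b² + 4 = 4 + 2*b²)
X(R) = 1494 - 166*R (X(R) = -166*(R - 9) = -166*(-9 + R) = 1494 - 166*R)
436 - X(U(10)) = 436 - (1494 - 166*(4 + 2*10²)) = 436 - (1494 - 166*(4 + 2*100)) = 436 - (1494 - 166*(4 + 200)) = 436 - (1494 - 166*204) = 436 - (1494 - 33864) = 436 - 1*(-32370) = 436 + 32370 = 32806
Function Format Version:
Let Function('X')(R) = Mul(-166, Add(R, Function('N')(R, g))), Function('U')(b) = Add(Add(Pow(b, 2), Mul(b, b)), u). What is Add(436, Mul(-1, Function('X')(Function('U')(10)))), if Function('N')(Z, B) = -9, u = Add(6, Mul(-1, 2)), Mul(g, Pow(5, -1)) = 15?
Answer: 32806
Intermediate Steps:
g = 75 (g = Mul(5, 15) = 75)
u = 4 (u = Add(6, -2) = 4)
Function('U')(b) = Add(4, Mul(2, Pow(b, 2))) (Function('U')(b) = Add(Add(Pow(b, 2), Mul(b, b)), 4) = Add(Add(Pow(b, 2), Pow(b, 2)), 4) = Add(Mul(2, Pow(b, 2)), 4) = Add(4, Mul(2, Pow(b, 2))))
Function('X')(R) = Add(1494, Mul(-166, R)) (Function('X')(R) = Mul(-166, Add(R, -9)) = Mul(-166, Add(-9, R)) = Add(1494, Mul(-166, R)))
Add(436, Mul(-1, Function('X')(Function('U')(10)))) = Add(436, Mul(-1, Add(1494, Mul(-166, Add(4, Mul(2, Pow(10, 2))))))) = Add(436, Mul(-1, Add(1494, Mul(-166, Add(4, Mul(2, 100)))))) = Add(436, Mul(-1, Add(1494, Mul(-166, Add(4, 200))))) = Add(436, Mul(-1, Add(1494, Mul(-166, 204)))) = Add(436, Mul(-1, Add(1494, -33864))) = Add(436, Mul(-1, -32370)) = Add(436, 32370) = 32806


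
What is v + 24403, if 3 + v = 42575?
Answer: 66975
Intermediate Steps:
v = 42572 (v = -3 + 42575 = 42572)
v + 24403 = 42572 + 24403 = 66975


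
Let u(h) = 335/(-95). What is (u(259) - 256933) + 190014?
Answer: -1271528/19 ≈ -66923.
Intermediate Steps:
u(h) = -67/19 (u(h) = 335*(-1/95) = -67/19)
(u(259) - 256933) + 190014 = (-67/19 - 256933) + 190014 = -4881794/19 + 190014 = -1271528/19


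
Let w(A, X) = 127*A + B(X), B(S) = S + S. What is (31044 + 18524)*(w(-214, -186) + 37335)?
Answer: 485022880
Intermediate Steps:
B(S) = 2*S
w(A, X) = 2*X + 127*A (w(A, X) = 127*A + 2*X = 2*X + 127*A)
(31044 + 18524)*(w(-214, -186) + 37335) = (31044 + 18524)*((2*(-186) + 127*(-214)) + 37335) = 49568*((-372 - 27178) + 37335) = 49568*(-27550 + 37335) = 49568*9785 = 485022880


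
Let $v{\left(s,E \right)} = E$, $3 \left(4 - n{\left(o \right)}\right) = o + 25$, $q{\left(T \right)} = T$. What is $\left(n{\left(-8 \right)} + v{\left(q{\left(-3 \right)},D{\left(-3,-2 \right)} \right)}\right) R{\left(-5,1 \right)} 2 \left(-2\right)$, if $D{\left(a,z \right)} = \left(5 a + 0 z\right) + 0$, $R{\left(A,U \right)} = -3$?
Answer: $-200$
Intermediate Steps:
$D{\left(a,z \right)} = 5 a$ ($D{\left(a,z \right)} = \left(5 a + 0\right) + 0 = 5 a + 0 = 5 a$)
$n{\left(o \right)} = - \frac{13}{3} - \frac{o}{3}$ ($n{\left(o \right)} = 4 - \frac{o + 25}{3} = 4 - \frac{25 + o}{3} = 4 - \left(\frac{25}{3} + \frac{o}{3}\right) = - \frac{13}{3} - \frac{o}{3}$)
$\left(n{\left(-8 \right)} + v{\left(q{\left(-3 \right)},D{\left(-3,-2 \right)} \right)}\right) R{\left(-5,1 \right)} 2 \left(-2\right) = \left(\left(- \frac{13}{3} - - \frac{8}{3}\right) + 5 \left(-3\right)\right) \left(-3\right) 2 \left(-2\right) = \left(\left(- \frac{13}{3} + \frac{8}{3}\right) - 15\right) \left(\left(-6\right) \left(-2\right)\right) = \left(- \frac{5}{3} - 15\right) 12 = \left(- \frac{50}{3}\right) 12 = -200$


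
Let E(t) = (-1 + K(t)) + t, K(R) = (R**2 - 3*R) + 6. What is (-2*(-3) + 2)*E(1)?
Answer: 32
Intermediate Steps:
K(R) = 6 + R**2 - 3*R
E(t) = 5 + t**2 - 2*t (E(t) = (-1 + (6 + t**2 - 3*t)) + t = (5 + t**2 - 3*t) + t = 5 + t**2 - 2*t)
(-2*(-3) + 2)*E(1) = (-2*(-3) + 2)*(5 + 1**2 - 2*1) = (6 + 2)*(5 + 1 - 2) = 8*4 = 32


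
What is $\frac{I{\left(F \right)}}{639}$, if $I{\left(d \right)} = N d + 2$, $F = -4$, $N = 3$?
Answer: $- \frac{10}{639} \approx -0.015649$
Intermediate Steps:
$I{\left(d \right)} = 2 + 3 d$ ($I{\left(d \right)} = 3 d + 2 = 2 + 3 d$)
$\frac{I{\left(F \right)}}{639} = \frac{2 + 3 \left(-4\right)}{639} = \left(2 - 12\right) \frac{1}{639} = \left(-10\right) \frac{1}{639} = - \frac{10}{639}$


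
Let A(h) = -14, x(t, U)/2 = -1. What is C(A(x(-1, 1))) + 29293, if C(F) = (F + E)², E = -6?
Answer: 29693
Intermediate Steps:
x(t, U) = -2 (x(t, U) = 2*(-1) = -2)
C(F) = (-6 + F)² (C(F) = (F - 6)² = (-6 + F)²)
C(A(x(-1, 1))) + 29293 = (-6 - 14)² + 29293 = (-20)² + 29293 = 400 + 29293 = 29693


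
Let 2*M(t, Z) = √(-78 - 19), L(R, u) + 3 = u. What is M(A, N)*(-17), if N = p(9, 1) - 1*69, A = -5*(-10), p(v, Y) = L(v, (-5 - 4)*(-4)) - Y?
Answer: -17*I*√97/2 ≈ -83.715*I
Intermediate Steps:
L(R, u) = -3 + u
p(v, Y) = 33 - Y (p(v, Y) = (-3 + (-5 - 4)*(-4)) - Y = (-3 - 9*(-4)) - Y = (-3 + 36) - Y = 33 - Y)
A = 50
N = -37 (N = (33 - 1*1) - 1*69 = (33 - 1) - 69 = 32 - 69 = -37)
M(t, Z) = I*√97/2 (M(t, Z) = √(-78 - 19)/2 = √(-97)/2 = (I*√97)/2 = I*√97/2)
M(A, N)*(-17) = (I*√97/2)*(-17) = -17*I*√97/2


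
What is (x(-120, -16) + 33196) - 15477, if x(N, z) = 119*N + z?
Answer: 3423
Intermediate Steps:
x(N, z) = z + 119*N
(x(-120, -16) + 33196) - 15477 = ((-16 + 119*(-120)) + 33196) - 15477 = ((-16 - 14280) + 33196) - 15477 = (-14296 + 33196) - 15477 = 18900 - 15477 = 3423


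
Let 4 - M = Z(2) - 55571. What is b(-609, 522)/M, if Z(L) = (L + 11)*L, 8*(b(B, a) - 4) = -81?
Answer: -49/444392 ≈ -0.00011026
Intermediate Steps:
b(B, a) = -49/8 (b(B, a) = 4 + (⅛)*(-81) = 4 - 81/8 = -49/8)
Z(L) = L*(11 + L) (Z(L) = (11 + L)*L = L*(11 + L))
M = 55549 (M = 4 - (2*(11 + 2) - 55571) = 4 - (2*13 - 55571) = 4 - (26 - 55571) = 4 - 1*(-55545) = 4 + 55545 = 55549)
b(-609, 522)/M = -49/8/55549 = -49/8*1/55549 = -49/444392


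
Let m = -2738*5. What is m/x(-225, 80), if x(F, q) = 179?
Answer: -13690/179 ≈ -76.480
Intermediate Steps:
m = -13690
m/x(-225, 80) = -13690/179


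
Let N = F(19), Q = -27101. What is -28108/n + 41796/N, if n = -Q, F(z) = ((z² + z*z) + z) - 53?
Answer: 6473111/108404 ≈ 59.713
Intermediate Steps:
F(z) = -53 + z + 2*z² (F(z) = ((z² + z²) + z) - 53 = (2*z² + z) - 53 = (z + 2*z²) - 53 = -53 + z + 2*z²)
N = 688 (N = -53 + 19 + 2*19² = -53 + 19 + 2*361 = -53 + 19 + 722 = 688)
n = 27101 (n = -1*(-27101) = 27101)
-28108/n + 41796/N = -28108/27101 + 41796/688 = -28108*1/27101 + 41796*(1/688) = -28108/27101 + 243/4 = 6473111/108404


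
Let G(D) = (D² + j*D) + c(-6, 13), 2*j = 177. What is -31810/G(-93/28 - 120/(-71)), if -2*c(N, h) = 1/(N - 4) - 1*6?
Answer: 628588503200/2739979229 ≈ 229.41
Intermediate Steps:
c(N, h) = 3 - 1/(2*(-4 + N)) (c(N, h) = -(1/(N - 4) - 1*6)/2 = -(1/(-4 + N) - 6)/2 = -(-6 + 1/(-4 + N))/2 = 3 - 1/(2*(-4 + N)))
j = 177/2 (j = (½)*177 = 177/2 ≈ 88.500)
G(D) = 61/20 + D² + 177*D/2 (G(D) = (D² + 177*D/2) + (-25 + 6*(-6))/(2*(-4 - 6)) = (D² + 177*D/2) + (½)*(-25 - 36)/(-10) = (D² + 177*D/2) + (½)*(-⅒)*(-61) = (D² + 177*D/2) + 61/20 = 61/20 + D² + 177*D/2)
-31810/G(-93/28 - 120/(-71)) = -31810/(61/20 + (-93/28 - 120/(-71))² + 177*(-93/28 - 120/(-71))/2) = -31810/(61/20 + (-93*1/28 - 120*(-1/71))² + 177*(-93*1/28 - 120*(-1/71))/2) = -31810/(61/20 + (-93/28 + 120/71)² + 177*(-93/28 + 120/71)/2) = -31810/(61/20 + (-3243/1988)² + (177/2)*(-3243/1988)) = -31810/(61/20 + 10517049/3952144 - 574011/3976) = -31810/(-2739979229/19760720) = -31810*(-19760720/2739979229) = 628588503200/2739979229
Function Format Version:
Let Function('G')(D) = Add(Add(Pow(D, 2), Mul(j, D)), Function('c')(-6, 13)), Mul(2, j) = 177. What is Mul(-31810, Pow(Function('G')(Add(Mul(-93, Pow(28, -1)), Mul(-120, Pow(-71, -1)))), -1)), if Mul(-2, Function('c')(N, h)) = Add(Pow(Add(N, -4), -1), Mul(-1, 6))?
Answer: Rational(628588503200, 2739979229) ≈ 229.41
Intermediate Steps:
Function('c')(N, h) = Add(3, Mul(Rational(-1, 2), Pow(Add(-4, N), -1))) (Function('c')(N, h) = Mul(Rational(-1, 2), Add(Pow(Add(N, -4), -1), Mul(-1, 6))) = Mul(Rational(-1, 2), Add(Pow(Add(-4, N), -1), -6)) = Mul(Rational(-1, 2), Add(-6, Pow(Add(-4, N), -1))) = Add(3, Mul(Rational(-1, 2), Pow(Add(-4, N), -1))))
j = Rational(177, 2) (j = Mul(Rational(1, 2), 177) = Rational(177, 2) ≈ 88.500)
Function('G')(D) = Add(Rational(61, 20), Pow(D, 2), Mul(Rational(177, 2), D)) (Function('G')(D) = Add(Add(Pow(D, 2), Mul(Rational(177, 2), D)), Mul(Rational(1, 2), Pow(Add(-4, -6), -1), Add(-25, Mul(6, -6)))) = Add(Add(Pow(D, 2), Mul(Rational(177, 2), D)), Mul(Rational(1, 2), Pow(-10, -1), Add(-25, -36))) = Add(Add(Pow(D, 2), Mul(Rational(177, 2), D)), Mul(Rational(1, 2), Rational(-1, 10), -61)) = Add(Add(Pow(D, 2), Mul(Rational(177, 2), D)), Rational(61, 20)) = Add(Rational(61, 20), Pow(D, 2), Mul(Rational(177, 2), D)))
Mul(-31810, Pow(Function('G')(Add(Mul(-93, Pow(28, -1)), Mul(-120, Pow(-71, -1)))), -1)) = Mul(-31810, Pow(Add(Rational(61, 20), Pow(Add(Mul(-93, Pow(28, -1)), Mul(-120, Pow(-71, -1))), 2), Mul(Rational(177, 2), Add(Mul(-93, Pow(28, -1)), Mul(-120, Pow(-71, -1))))), -1)) = Mul(-31810, Pow(Add(Rational(61, 20), Pow(Add(Mul(-93, Rational(1, 28)), Mul(-120, Rational(-1, 71))), 2), Mul(Rational(177, 2), Add(Mul(-93, Rational(1, 28)), Mul(-120, Rational(-1, 71))))), -1)) = Mul(-31810, Pow(Add(Rational(61, 20), Pow(Add(Rational(-93, 28), Rational(120, 71)), 2), Mul(Rational(177, 2), Add(Rational(-93, 28), Rational(120, 71)))), -1)) = Mul(-31810, Pow(Add(Rational(61, 20), Pow(Rational(-3243, 1988), 2), Mul(Rational(177, 2), Rational(-3243, 1988))), -1)) = Mul(-31810, Pow(Add(Rational(61, 20), Rational(10517049, 3952144), Rational(-574011, 3976)), -1)) = Mul(-31810, Pow(Rational(-2739979229, 19760720), -1)) = Mul(-31810, Rational(-19760720, 2739979229)) = Rational(628588503200, 2739979229)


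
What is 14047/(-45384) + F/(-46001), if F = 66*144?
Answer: -1077505583/2087709384 ≈ -0.51612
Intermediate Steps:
F = 9504
14047/(-45384) + F/(-46001) = 14047/(-45384) + 9504/(-46001) = 14047*(-1/45384) + 9504*(-1/46001) = -14047/45384 - 9504/46001 = -1077505583/2087709384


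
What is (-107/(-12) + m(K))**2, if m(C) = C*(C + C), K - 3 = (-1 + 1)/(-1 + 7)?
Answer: 104329/144 ≈ 724.51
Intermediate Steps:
K = 3 (K = 3 + (-1 + 1)/(-1 + 7) = 3 + 0/6 = 3 + 0*(1/6) = 3 + 0 = 3)
m(C) = 2*C**2 (m(C) = C*(2*C) = 2*C**2)
(-107/(-12) + m(K))**2 = (-107/(-12) + 2*3**2)**2 = (-107*(-1/12) + 2*9)**2 = (107/12 + 18)**2 = (323/12)**2 = 104329/144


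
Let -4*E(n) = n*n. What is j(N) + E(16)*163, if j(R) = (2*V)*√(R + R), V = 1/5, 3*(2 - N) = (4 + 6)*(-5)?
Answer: -10432 + 8*√21/15 ≈ -10430.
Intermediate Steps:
N = 56/3 (N = 2 - (4 + 6)*(-5)/3 = 2 - 10*(-5)/3 = 2 - ⅓*(-50) = 2 + 50/3 = 56/3 ≈ 18.667)
E(n) = -n²/4 (E(n) = -n*n/4 = -n²/4)
V = ⅕ ≈ 0.20000
j(R) = 2*√2*√R/5 (j(R) = (2*(⅕))*√(R + R) = 2*√(2*R)/5 = 2*(√2*√R)/5 = 2*√2*√R/5)
j(N) + E(16)*163 = 2*√2*√(56/3)/5 - ¼*16²*163 = 2*√2*(2*√42/3)/5 - ¼*256*163 = 8*√21/15 - 64*163 = 8*√21/15 - 10432 = -10432 + 8*√21/15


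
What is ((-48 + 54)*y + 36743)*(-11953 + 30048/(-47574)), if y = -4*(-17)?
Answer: -3521184597095/7929 ≈ -4.4409e+8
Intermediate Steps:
y = 68
((-48 + 54)*y + 36743)*(-11953 + 30048/(-47574)) = ((-48 + 54)*68 + 36743)*(-11953 + 30048/(-47574)) = (6*68 + 36743)*(-11953 + 30048*(-1/47574)) = (408 + 36743)*(-11953 - 5008/7929) = 37151*(-94780345/7929) = -3521184597095/7929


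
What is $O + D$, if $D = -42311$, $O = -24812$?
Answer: $-67123$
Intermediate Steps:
$O + D = -24812 - 42311 = -67123$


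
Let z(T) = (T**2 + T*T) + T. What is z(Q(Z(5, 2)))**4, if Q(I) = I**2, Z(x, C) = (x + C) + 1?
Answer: 4645994989879296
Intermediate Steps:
Z(x, C) = 1 + C + x (Z(x, C) = (C + x) + 1 = 1 + C + x)
z(T) = T + 2*T**2 (z(T) = (T**2 + T**2) + T = 2*T**2 + T = T + 2*T**2)
z(Q(Z(5, 2)))**4 = ((1 + 2 + 5)**2*(1 + 2*(1 + 2 + 5)**2))**4 = (8**2*(1 + 2*8**2))**4 = (64*(1 + 2*64))**4 = (64*(1 + 128))**4 = (64*129)**4 = 8256**4 = 4645994989879296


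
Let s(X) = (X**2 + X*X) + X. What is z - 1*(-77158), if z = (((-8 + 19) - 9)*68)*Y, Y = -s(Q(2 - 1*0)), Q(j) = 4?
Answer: 72262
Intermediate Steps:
s(X) = X + 2*X**2 (s(X) = (X**2 + X**2) + X = 2*X**2 + X = X + 2*X**2)
Y = -36 (Y = -4*(1 + 2*4) = -4*(1 + 8) = -4*9 = -1*36 = -36)
z = -4896 (z = (((-8 + 19) - 9)*68)*(-36) = ((11 - 9)*68)*(-36) = (2*68)*(-36) = 136*(-36) = -4896)
z - 1*(-77158) = -4896 - 1*(-77158) = -4896 + 77158 = 72262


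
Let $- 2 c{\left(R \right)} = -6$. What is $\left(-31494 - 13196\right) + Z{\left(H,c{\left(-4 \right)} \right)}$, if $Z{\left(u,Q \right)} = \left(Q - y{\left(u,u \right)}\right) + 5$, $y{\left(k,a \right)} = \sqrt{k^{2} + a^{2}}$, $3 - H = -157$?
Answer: $-44682 - 160 \sqrt{2} \approx -44908.0$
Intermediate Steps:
$H = 160$ ($H = 3 - -157 = 3 + 157 = 160$)
$c{\left(R \right)} = 3$ ($c{\left(R \right)} = \left(- \frac{1}{2}\right) \left(-6\right) = 3$)
$y{\left(k,a \right)} = \sqrt{a^{2} + k^{2}}$
$Z{\left(u,Q \right)} = 5 + Q - \sqrt{2} \sqrt{u^{2}}$ ($Z{\left(u,Q \right)} = \left(Q - \sqrt{u^{2} + u^{2}}\right) + 5 = \left(Q - \sqrt{2 u^{2}}\right) + 5 = \left(Q - \sqrt{2} \sqrt{u^{2}}\right) + 5 = 5 + Q - \sqrt{2} \sqrt{u^{2}}$)
$\left(-31494 - 13196\right) + Z{\left(H,c{\left(-4 \right)} \right)} = \left(-31494 - 13196\right) + \left(5 + 3 - \sqrt{2} \sqrt{160^{2}}\right) = -44690 + \left(5 + 3 - \sqrt{2} \sqrt{25600}\right) = -44690 + \left(5 + 3 - \sqrt{2} \cdot 160\right) = -44690 + \left(5 + 3 - 160 \sqrt{2}\right) = -44690 + \left(8 - 160 \sqrt{2}\right) = -44682 - 160 \sqrt{2}$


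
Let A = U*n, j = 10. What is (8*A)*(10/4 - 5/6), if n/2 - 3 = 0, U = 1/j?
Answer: 8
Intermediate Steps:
U = ⅒ (U = 1/10 = ⅒ ≈ 0.10000)
n = 6 (n = 6 + 2*0 = 6 + 0 = 6)
A = ⅗ (A = (⅒)*6 = ⅗ ≈ 0.60000)
(8*A)*(10/4 - 5/6) = (8*(⅗))*(10/4 - 5/6) = 24*(10*(¼) - 5*⅙)/5 = 24*(5/2 - ⅚)/5 = (24/5)*(5/3) = 8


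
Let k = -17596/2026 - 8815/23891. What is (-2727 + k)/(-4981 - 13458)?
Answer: 66216839454/446252988937 ≈ 0.14838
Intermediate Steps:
k = -219122613/24201583 (k = -17596*1/2026 - 8815*1/23891 = -8798/1013 - 8815/23891 = -219122613/24201583 ≈ -9.0541)
(-2727 + k)/(-4981 - 13458) = (-2727 - 219122613/24201583)/(-4981 - 13458) = -66216839454/24201583/(-18439) = -66216839454/24201583*(-1/18439) = 66216839454/446252988937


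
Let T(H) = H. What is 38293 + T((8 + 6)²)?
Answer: 38489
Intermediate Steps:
38293 + T((8 + 6)²) = 38293 + (8 + 6)² = 38293 + 14² = 38293 + 196 = 38489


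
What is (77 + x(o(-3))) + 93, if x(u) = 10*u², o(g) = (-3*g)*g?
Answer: 7460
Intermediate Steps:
o(g) = -3*g²
(77 + x(o(-3))) + 93 = (77 + 10*(-3*(-3)²)²) + 93 = (77 + 10*(-3*9)²) + 93 = (77 + 10*(-27)²) + 93 = (77 + 10*729) + 93 = (77 + 7290) + 93 = 7367 + 93 = 7460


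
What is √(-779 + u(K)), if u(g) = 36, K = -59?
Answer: I*√743 ≈ 27.258*I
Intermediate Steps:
√(-779 + u(K)) = √(-779 + 36) = √(-743) = I*√743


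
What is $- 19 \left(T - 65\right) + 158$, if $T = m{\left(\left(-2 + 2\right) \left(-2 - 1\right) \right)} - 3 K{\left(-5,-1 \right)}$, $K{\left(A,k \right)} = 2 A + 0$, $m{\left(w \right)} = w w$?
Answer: $823$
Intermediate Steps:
$m{\left(w \right)} = w^{2}$
$K{\left(A,k \right)} = 2 A$
$T = 30$ ($T = \left(\left(-2 + 2\right) \left(-2 - 1\right)\right)^{2} - 3 \cdot 2 \left(-5\right) = \left(0 \left(-3\right)\right)^{2} - -30 = 0^{2} + 30 = 0 + 30 = 30$)
$- 19 \left(T - 65\right) + 158 = - 19 \left(30 - 65\right) + 158 = \left(-19\right) \left(-35\right) + 158 = 665 + 158 = 823$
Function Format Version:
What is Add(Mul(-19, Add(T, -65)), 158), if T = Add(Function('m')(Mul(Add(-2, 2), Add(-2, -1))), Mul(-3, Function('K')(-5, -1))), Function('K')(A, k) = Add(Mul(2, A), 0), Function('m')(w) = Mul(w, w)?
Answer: 823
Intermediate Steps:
Function('m')(w) = Pow(w, 2)
Function('K')(A, k) = Mul(2, A)
T = 30 (T = Add(Pow(Mul(Add(-2, 2), Add(-2, -1)), 2), Mul(-3, Mul(2, -5))) = Add(Pow(Mul(0, -3), 2), Mul(-3, -10)) = Add(Pow(0, 2), 30) = Add(0, 30) = 30)
Add(Mul(-19, Add(T, -65)), 158) = Add(Mul(-19, Add(30, -65)), 158) = Add(Mul(-19, -35), 158) = Add(665, 158) = 823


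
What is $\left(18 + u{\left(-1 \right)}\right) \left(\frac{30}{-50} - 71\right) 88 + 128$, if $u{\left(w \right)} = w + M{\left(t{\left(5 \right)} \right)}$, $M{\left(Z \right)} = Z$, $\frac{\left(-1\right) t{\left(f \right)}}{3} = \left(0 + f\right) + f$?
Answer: $\frac{410192}{5} \approx 82038.0$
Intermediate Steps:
$t{\left(f \right)} = - 6 f$ ($t{\left(f \right)} = - 3 \left(\left(0 + f\right) + f\right) = - 3 \left(f + f\right) = - 3 \cdot 2 f = - 6 f$)
$u{\left(w \right)} = -30 + w$ ($u{\left(w \right)} = w - 30 = -30 + w$)
$\left(18 + u{\left(-1 \right)}\right) \left(\frac{30}{-50} - 71\right) 88 + 128 = \left(18 - 31\right) \left(\frac{30}{-50} - 71\right) 88 + 128 = \left(18 - 31\right) \left(30 \left(- \frac{1}{50}\right) - 71\right) 88 + 128 = - 13 \left(- \frac{3}{5} - 71\right) 88 + 128 = \left(-13\right) \left(- \frac{358}{5}\right) 88 + 128 = \frac{4654}{5} \cdot 88 + 128 = \frac{409552}{5} + 128 = \frac{410192}{5}$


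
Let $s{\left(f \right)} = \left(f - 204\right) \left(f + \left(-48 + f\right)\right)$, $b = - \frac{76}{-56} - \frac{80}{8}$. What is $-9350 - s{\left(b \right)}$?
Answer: $- \frac{2276789}{98} \approx -23233.0$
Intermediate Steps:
$b = - \frac{121}{14}$ ($b = \left(-76\right) \left(- \frac{1}{56}\right) - 10 = \frac{19}{14} - 10 = - \frac{121}{14} \approx -8.6429$)
$s{\left(f \right)} = \left(-204 + f\right) \left(-48 + 2 f\right)$
$-9350 - s{\left(b \right)} = -9350 - \left(9792 - - \frac{27588}{7} + 2 \left(- \frac{121}{14}\right)^{2}\right) = -9350 - \left(9792 + \frac{27588}{7} + 2 \cdot \frac{14641}{196}\right) = -9350 - \left(9792 + \frac{27588}{7} + \frac{14641}{98}\right) = -9350 - \frac{1360489}{98} = - \frac{2276789}{98}$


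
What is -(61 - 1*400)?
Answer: 339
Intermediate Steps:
-(61 - 1*400) = -(61 - 400) = -1*(-339) = 339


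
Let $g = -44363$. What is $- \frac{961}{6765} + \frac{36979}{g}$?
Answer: $- \frac{26617798}{27283245} \approx -0.97561$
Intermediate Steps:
$- \frac{961}{6765} + \frac{36979}{g} = - \frac{961}{6765} + \frac{36979}{-44363} = \left(-961\right) \frac{1}{6765} + 36979 \left(- \frac{1}{44363}\right) = - \frac{961}{6765} - \frac{36979}{44363} = - \frac{26617798}{27283245}$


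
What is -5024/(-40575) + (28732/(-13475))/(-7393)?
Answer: 1824218444/14698577775 ≈ 0.12411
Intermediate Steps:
-5024/(-40575) + (28732/(-13475))/(-7393) = -5024*(-1/40575) + (28732*(-1/13475))*(-1/7393) = 5024/40575 - 2612/1225*(-1/7393) = 5024/40575 + 2612/9056425 = 1824218444/14698577775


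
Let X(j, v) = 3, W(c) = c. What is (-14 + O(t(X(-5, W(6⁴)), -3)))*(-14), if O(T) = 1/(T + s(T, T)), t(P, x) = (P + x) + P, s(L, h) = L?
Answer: 581/3 ≈ 193.67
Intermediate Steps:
t(P, x) = x + 2*P
O(T) = 1/(2*T) (O(T) = 1/(T + T) = 1/(2*T))
(-14 + O(t(X(-5, W(6⁴)), -3)))*(-14) = (-14 + 1/(2*(-3 + 2*3)))*(-14) = (-14 + 1/(2*(-3 + 6)))*(-14) = (-14 + (½)/3)*(-14) = (-14 + (½)*(⅓))*(-14) = (-14 + ⅙)*(-14) = -83/6*(-14) = 581/3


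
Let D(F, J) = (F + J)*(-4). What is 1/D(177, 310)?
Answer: -1/1948 ≈ -0.00051335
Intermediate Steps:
D(F, J) = -4*F - 4*J
1/D(177, 310) = 1/(-4*177 - 4*310) = 1/(-708 - 1240) = 1/(-1948) = -1/1948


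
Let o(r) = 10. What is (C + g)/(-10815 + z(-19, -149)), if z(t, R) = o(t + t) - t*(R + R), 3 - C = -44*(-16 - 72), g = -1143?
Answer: 5012/16467 ≈ 0.30437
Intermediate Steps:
C = -3869 (C = 3 - (-44)*(-16 - 72) = 3 - (-44)*(-88) = 3 - 1*3872 = 3 - 3872 = -3869)
z(t, R) = 10 - 2*R*t (z(t, R) = 10 - t*(R + R) = 10 - t*2*R = 10 - 2*R*t)
(C + g)/(-10815 + z(-19, -149)) = (-3869 - 1143)/(-10815 + (10 - 2*(-149)*(-19))) = -5012/(-10815 + (10 - 5662)) = -5012/(-10815 - 5652) = -5012/(-16467) = -5012*(-1/16467) = 5012/16467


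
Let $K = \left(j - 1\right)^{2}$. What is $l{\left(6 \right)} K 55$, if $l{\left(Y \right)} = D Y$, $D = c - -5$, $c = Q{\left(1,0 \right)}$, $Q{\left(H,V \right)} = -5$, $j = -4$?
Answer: $0$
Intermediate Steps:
$c = -5$
$K = 25$ ($K = \left(-4 - 1\right)^{2} = \left(-5\right)^{2} = 25$)
$D = 0$ ($D = -5 - -5 = -5 + 5 = 0$)
$l{\left(Y \right)} = 0$ ($l{\left(Y \right)} = 0 Y = 0$)
$l{\left(6 \right)} K 55 = 0 \cdot 25 \cdot 55 = 0 \cdot 55 = 0$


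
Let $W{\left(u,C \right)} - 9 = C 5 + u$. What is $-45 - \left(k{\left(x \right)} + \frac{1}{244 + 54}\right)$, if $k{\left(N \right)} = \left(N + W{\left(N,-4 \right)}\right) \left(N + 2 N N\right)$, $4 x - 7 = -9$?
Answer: $- \frac{13411}{298} \approx -45.003$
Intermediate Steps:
$W{\left(u,C \right)} = 9 + u + 5 C$ ($W{\left(u,C \right)} = 9 + \left(C 5 + u\right) = 9 + \left(5 C + u\right) = 9 + \left(u + 5 C\right) = 9 + u + 5 C$)
$x = - \frac{1}{2}$ ($x = \frac{7}{4} + \frac{1}{4} \left(-9\right) = \frac{7}{4} - \frac{9}{4} = - \frac{1}{2} \approx -0.5$)
$k{\left(N \right)} = \left(-11 + 2 N\right) \left(N + 2 N^{2}\right)$ ($k{\left(N \right)} = \left(N + \left(9 + N + 5 \left(-4\right)\right)\right) \left(N + 2 N N\right) = \left(N + \left(9 + N - 20\right)\right) \left(N + 2 N^{2}\right) = \left(N + \left(-11 + N\right)\right) \left(N + 2 N^{2}\right) = \left(-11 + 2 N\right) \left(N + 2 N^{2}\right)$)
$-45 - \left(k{\left(x \right)} + \frac{1}{244 + 54}\right) = -45 - \left(- \frac{-11 - -10 + 4 \left(- \frac{1}{2}\right)^{2}}{2} + \frac{1}{244 + 54}\right) = -45 - \left(- \frac{-11 + 10 + 4 \cdot \frac{1}{4}}{2} + \frac{1}{298}\right) = -45 - \left(- \frac{-11 + 10 + 1}{2} + \frac{1}{298}\right) = -45 - \left(\left(- \frac{1}{2}\right) 0 + \frac{1}{298}\right) = -45 - \left(0 + \frac{1}{298}\right) = -45 - \frac{1}{298} = - \frac{13411}{298}$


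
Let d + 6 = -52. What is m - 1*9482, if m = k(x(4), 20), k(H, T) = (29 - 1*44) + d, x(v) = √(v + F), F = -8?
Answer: -9555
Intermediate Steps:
d = -58 (d = -6 - 52 = -58)
x(v) = √(-8 + v) (x(v) = √(v - 8) = √(-8 + v))
k(H, T) = -73 (k(H, T) = (29 - 1*44) - 58 = (29 - 44) - 58 = -15 - 58 = -73)
m = -73
m - 1*9482 = -73 - 1*9482 = -73 - 9482 = -9555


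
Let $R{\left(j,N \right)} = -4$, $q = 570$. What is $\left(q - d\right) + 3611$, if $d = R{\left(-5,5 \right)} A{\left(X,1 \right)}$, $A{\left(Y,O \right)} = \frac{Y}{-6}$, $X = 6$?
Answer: $4177$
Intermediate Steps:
$A{\left(Y,O \right)} = - \frac{Y}{6}$ ($A{\left(Y,O \right)} = Y \left(- \frac{1}{6}\right) = - \frac{Y}{6}$)
$d = 4$ ($d = - 4 \left(\left(- \frac{1}{6}\right) 6\right) = \left(-4\right) \left(-1\right) = 4$)
$\left(q - d\right) + 3611 = \left(570 - 4\right) + 3611 = 566 + 3611 = 4177$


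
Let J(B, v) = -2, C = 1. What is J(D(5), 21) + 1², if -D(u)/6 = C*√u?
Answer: -1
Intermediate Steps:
D(u) = -6*√u
J(D(5), 21) + 1² = -2 + 1² = -2 + 1 = -1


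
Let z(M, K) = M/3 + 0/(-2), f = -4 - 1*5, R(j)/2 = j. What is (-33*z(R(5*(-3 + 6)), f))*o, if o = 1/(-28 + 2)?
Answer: 165/13 ≈ 12.692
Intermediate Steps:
R(j) = 2*j
f = -9 (f = -4 - 5 = -9)
o = -1/26 (o = 1/(-26) = -1/26 ≈ -0.038462)
z(M, K) = M/3 (z(M, K) = M*(1/3) + 0*(-1/2) = M/3 + 0 = M/3)
(-33*z(R(5*(-3 + 6)), f))*o = -11*2*(5*(-3 + 6))*(-1/26) = -11*2*(5*3)*(-1/26) = -11*2*15*(-1/26) = -11*30*(-1/26) = -33*10*(-1/26) = -330*(-1/26) = 165/13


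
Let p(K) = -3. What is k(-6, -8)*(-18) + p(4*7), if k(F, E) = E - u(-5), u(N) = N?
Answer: 51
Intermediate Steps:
k(F, E) = 5 + E (k(F, E) = E - 1*(-5) = E + 5 = 5 + E)
k(-6, -8)*(-18) + p(4*7) = (5 - 8)*(-18) - 3 = -3*(-18) - 3 = 54 - 3 = 51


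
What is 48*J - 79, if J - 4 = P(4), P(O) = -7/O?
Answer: 29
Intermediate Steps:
J = 9/4 (J = 4 - 7/4 = 9/4 ≈ 2.2500)
48*J - 79 = 48*(9/4) - 79 = 108 - 79 = 29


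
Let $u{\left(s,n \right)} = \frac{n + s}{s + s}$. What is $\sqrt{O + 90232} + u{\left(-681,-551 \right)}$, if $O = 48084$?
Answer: $\frac{616}{681} + 2 \sqrt{34579} \approx 372.81$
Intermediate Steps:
$u{\left(s,n \right)} = \frac{n + s}{2 s}$
$\sqrt{O + 90232} + u{\left(-681,-551 \right)} = \sqrt{48084 + 90232} + \frac{-551 - 681}{2 \left(-681\right)} = \sqrt{138316} + \frac{1}{2} \left(- \frac{1}{681}\right) \left(-1232\right) = 2 \sqrt{34579} + \frac{616}{681} = \frac{616}{681} + 2 \sqrt{34579}$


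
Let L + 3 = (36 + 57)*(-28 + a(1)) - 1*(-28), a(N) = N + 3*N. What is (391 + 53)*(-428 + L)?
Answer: -1169940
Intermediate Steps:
a(N) = 4*N
L = -2207 (L = -3 + ((36 + 57)*(-28 + 4*1) - 1*(-28)) = -3 + (93*(-28 + 4) + 28) = -3 + (93*(-24) + 28) = -3 + (-2232 + 28) = -3 - 2204 = -2207)
(391 + 53)*(-428 + L) = (391 + 53)*(-428 - 2207) = 444*(-2635) = -1169940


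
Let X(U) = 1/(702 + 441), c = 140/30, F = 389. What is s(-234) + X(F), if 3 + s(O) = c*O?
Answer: -1251584/1143 ≈ -1095.0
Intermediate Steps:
c = 14/3 (c = 140*(1/30) = 14/3 ≈ 4.6667)
s(O) = -3 + 14*O/3
X(U) = 1/1143
s(-234) + X(F) = (-3 + (14/3)*(-234)) + 1/1143 = (-3 - 1092) + 1/1143 = -1095 + 1/1143 = -1251584/1143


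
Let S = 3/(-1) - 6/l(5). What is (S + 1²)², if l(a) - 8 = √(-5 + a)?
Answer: 121/16 ≈ 7.5625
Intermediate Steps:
l(a) = 8 + √(-5 + a)
S = -15/4 (S = 3/(-1) - 6/(8 + √(-5 + 5)) = 3*(-1) - 6/(8 + √0) = -3 - 6/(8 + 0) = -3 - 6/8 = -3 - 6*⅛ = -3 - ¾ = -15/4 ≈ -3.7500)
(S + 1²)² = (-15/4 + 1²)² = (-15/4 + 1)² = (-11/4)² = 121/16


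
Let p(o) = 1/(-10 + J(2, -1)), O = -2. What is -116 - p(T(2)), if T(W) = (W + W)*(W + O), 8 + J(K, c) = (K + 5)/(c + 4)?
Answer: -5449/47 ≈ -115.94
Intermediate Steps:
J(K, c) = -8 + (5 + K)/(4 + c) (J(K, c) = -8 + (K + 5)/(c + 4) = -8 + (5 + K)/(4 + c))
T(W) = 2*W*(-2 + W) (T(W) = (W + W)*(W - 2) = (2*W)*(-2 + W) = 2*W*(-2 + W))
p(o) = -3/47 (p(o) = 1/(-10 + (-27 + 2 - 8*(-1))/(4 - 1)) = 1/(-10 + (-27 + 2 + 8)/3) = 1/(-10 + (1/3)*(-17)) = 1/(-10 - 17/3) = 1/(-47/3) = -3/47)
-116 - p(T(2)) = -116 - 1*(-3/47) = -116 + 3/47 = -5449/47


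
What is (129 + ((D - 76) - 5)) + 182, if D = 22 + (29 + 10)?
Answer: 291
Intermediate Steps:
D = 61 (D = 22 + 39 = 61)
(129 + ((D - 76) - 5)) + 182 = (129 + ((61 - 76) - 5)) + 182 = (129 + (-15 - 5)) + 182 = (129 - 20) + 182 = 109 + 182 = 291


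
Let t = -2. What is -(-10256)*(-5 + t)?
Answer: -71792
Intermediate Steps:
-(-10256)*(-5 + t) = -(-10256)*(-5 - 2) = -(-10256)*(-7) = -5128*14 = -71792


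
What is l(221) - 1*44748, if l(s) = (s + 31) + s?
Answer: -44275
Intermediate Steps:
l(s) = 31 + 2*s (l(s) = (31 + s) + s = 31 + 2*s)
l(221) - 1*44748 = (31 + 2*221) - 1*44748 = (31 + 442) - 44748 = 473 - 44748 = -44275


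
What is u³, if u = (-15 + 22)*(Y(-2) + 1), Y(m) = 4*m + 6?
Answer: -343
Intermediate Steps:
Y(m) = 6 + 4*m
u = -7 (u = (-15 + 22)*((6 + 4*(-2)) + 1) = 7*((6 - 8) + 1) = 7*(-2 + 1) = 7*(-1) = -7)
u³ = (-7)³ = -343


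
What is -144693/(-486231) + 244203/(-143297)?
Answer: -32668332024/23225147869 ≈ -1.4066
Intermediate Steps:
-144693/(-486231) + 244203/(-143297) = -144693*(-1/486231) + 244203*(-1/143297) = 48231/162077 - 244203/143297 = -32668332024/23225147869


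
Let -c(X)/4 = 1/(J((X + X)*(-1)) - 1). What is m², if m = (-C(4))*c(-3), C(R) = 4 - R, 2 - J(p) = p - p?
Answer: 0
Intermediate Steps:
J(p) = 2 (J(p) = 2 - (p - p) = 2 - 1*0 = 2 + 0 = 2)
c(X) = -4 (c(X) = -4/(2 - 1) = -4/1 = -4*1 = -4)
m = 0 (m = -(4 - 1*4)*(-4) = -(4 - 4)*(-4) = -1*0*(-4) = 0*(-4) = 0)
m² = 0² = 0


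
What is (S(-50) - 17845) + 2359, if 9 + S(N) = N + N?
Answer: -15595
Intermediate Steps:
S(N) = -9 + 2*N (S(N) = -9 + (N + N) = -9 + 2*N)
(S(-50) - 17845) + 2359 = ((-9 + 2*(-50)) - 17845) + 2359 = ((-9 - 100) - 17845) + 2359 = (-109 - 17845) + 2359 = -17954 + 2359 = -15595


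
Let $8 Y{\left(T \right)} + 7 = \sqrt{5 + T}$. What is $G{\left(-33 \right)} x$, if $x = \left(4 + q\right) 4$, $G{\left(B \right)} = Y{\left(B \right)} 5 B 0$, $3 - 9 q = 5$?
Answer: $0$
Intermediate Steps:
$q = - \frac{2}{9}$ ($q = \frac{1}{3} - \frac{5}{9} = - \frac{2}{9} \approx -0.22222$)
$Y{\left(T \right)} = - \frac{7}{8} + \frac{\sqrt{5 + T}}{8}$
$G{\left(B \right)} = 0$ ($G{\left(B \right)} = \left(- \frac{7}{8} + \frac{\sqrt{5 + B}}{8}\right) 5 B 0 = \left(- \frac{7}{8} + \frac{\sqrt{5 + B}}{8}\right) 0 = 0$)
$x = \frac{136}{9}$ ($x = \left(4 - \frac{2}{9}\right) 4 = \frac{34}{9} \cdot 4 = \frac{136}{9} \approx 15.111$)
$G{\left(-33 \right)} x = 0 \cdot \frac{136}{9} = 0$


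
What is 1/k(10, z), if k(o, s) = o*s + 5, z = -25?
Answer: -1/245 ≈ -0.0040816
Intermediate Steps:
k(o, s) = 5 + o*s
1/k(10, z) = 1/(5 + 10*(-25)) = 1/(5 - 250) = 1/(-245) = -1/245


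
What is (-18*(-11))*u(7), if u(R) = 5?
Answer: 990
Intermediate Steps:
(-18*(-11))*u(7) = -18*(-11)*5 = 198*5 = 990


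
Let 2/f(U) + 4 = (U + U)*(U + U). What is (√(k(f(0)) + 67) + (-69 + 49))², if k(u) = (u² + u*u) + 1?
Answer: (40 - √274)²/4 ≈ 137.44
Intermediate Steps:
f(U) = 2/(-4 + 4*U²) (f(U) = 2/(-4 + (U + U)*(U + U)) = 2/(-4 + (2*U)*(2*U)) = 2/(-4 + 4*U²))
k(u) = 1 + 2*u² (k(u) = (u² + u²) + 1 = 2*u² + 1 = 1 + 2*u²)
(√(k(f(0)) + 67) + (-69 + 49))² = (√((1 + 2*(1/(2*(-1 + 0²)))²) + 67) + (-69 + 49))² = (√((1 + 2*(1/(2*(-1 + 0)))²) + 67) - 20)² = (√((1 + 2*((½)/(-1))²) + 67) - 20)² = (√((1 + 2*((½)*(-1))²) + 67) - 20)² = (√((1 + 2*(-½)²) + 67) - 20)² = (√((1 + 2*(¼)) + 67) - 20)² = (√((1 + ½) + 67) - 20)² = (√(3/2 + 67) - 20)² = (√(137/2) - 20)² = (√274/2 - 20)² = (-20 + √274/2)²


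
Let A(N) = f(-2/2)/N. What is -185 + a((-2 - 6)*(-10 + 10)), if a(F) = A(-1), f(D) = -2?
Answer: -183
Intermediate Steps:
A(N) = -2/N
a(F) = 2 (a(F) = -2/(-1) = -2*(-1) = 2)
-185 + a((-2 - 6)*(-10 + 10)) = -185 + 2 = -183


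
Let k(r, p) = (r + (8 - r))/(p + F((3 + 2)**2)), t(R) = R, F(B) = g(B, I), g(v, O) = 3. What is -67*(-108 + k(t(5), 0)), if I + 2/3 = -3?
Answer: 21172/3 ≈ 7057.3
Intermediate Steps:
I = -11/3 (I = -2/3 - 3 = -11/3 ≈ -3.6667)
F(B) = 3
k(r, p) = 8/(3 + p) (k(r, p) = (r + (8 - r))/(p + 3) = 8/(3 + p))
-67*(-108 + k(t(5), 0)) = -67*(-108 + 8/(3 + 0)) = -67*(-108 + 8/3) = -67*(-316/3) = 21172/3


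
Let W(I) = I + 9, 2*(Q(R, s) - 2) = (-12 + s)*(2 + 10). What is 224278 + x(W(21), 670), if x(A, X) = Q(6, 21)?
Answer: 224334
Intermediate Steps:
Q(R, s) = -70 + 6*s (Q(R, s) = 2 + ((-12 + s)*(2 + 10))/2 = 2 + ((-12 + s)*12)/2 = 2 + (-144 + 12*s)/2 = 2 + (-72 + 6*s) = -70 + 6*s)
W(I) = 9 + I
x(A, X) = 56 (x(A, X) = -70 + 6*21 = -70 + 126 = 56)
224278 + x(W(21), 670) = 224278 + 56 = 224334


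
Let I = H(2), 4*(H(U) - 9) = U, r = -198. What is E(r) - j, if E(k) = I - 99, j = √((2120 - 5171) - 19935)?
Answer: -179/2 - 3*I*√2554 ≈ -89.5 - 151.61*I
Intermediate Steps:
H(U) = 9 + U/4
I = 19/2 (I = 9 + (¼)*2 = 9 + ½ = 19/2 ≈ 9.5000)
j = 3*I*√2554 (j = √(-3051 - 19935) = √(-22986) = 3*I*√2554 ≈ 151.61*I)
E(k) = -179/2 (E(k) = 19/2 - 99 = -179/2)
E(r) - j = -179/2 - 3*I*√2554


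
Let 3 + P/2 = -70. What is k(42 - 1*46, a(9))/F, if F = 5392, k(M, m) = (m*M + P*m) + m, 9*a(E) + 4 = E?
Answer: -745/48528 ≈ -0.015352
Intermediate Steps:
P = -146 (P = -6 + 2*(-70) = -6 - 140 = -146)
a(E) = -4/9 + E/9
k(M, m) = -145*m + M*m (k(M, m) = (m*M - 146*m) + m = (M*m - 146*m) + m = (-146*m + M*m) + m = -145*m + M*m)
k(42 - 1*46, a(9))/F = ((-4/9 + (⅑)*9)*(-145 + (42 - 1*46)))/5392 = ((-4/9 + 1)*(-145 + (42 - 46)))*(1/5392) = (5*(-145 - 4)/9)*(1/5392) = ((5/9)*(-149))*(1/5392) = -745/9*1/5392 = -745/48528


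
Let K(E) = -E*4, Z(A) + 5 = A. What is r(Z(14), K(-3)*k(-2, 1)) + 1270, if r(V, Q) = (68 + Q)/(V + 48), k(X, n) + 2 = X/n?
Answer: 72410/57 ≈ 1270.4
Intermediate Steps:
k(X, n) = -2 + X/n
Z(A) = -5 + A
K(E) = -4*E
r(V, Q) = (68 + Q)/(48 + V)
r(Z(14), K(-3)*k(-2, 1)) + 1270 = (68 + (-4*(-3))*(-2 - 2/1))/(48 + (-5 + 14)) + 1270 = (68 + 12*(-2 - 2*1))/(48 + 9) + 1270 = (68 + 12*(-2 - 2))/57 + 1270 = (68 + 12*(-4))/57 + 1270 = (68 - 48)/57 + 1270 = (1/57)*20 + 1270 = 20/57 + 1270 = 72410/57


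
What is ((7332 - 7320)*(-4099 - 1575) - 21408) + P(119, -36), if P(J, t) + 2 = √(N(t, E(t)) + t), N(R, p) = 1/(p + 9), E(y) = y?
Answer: -89498 + I*√2919/9 ≈ -89498.0 + 6.0031*I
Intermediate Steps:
N(R, p) = 1/(9 + p)
P(J, t) = -2 + √(t + 1/(9 + t)) (P(J, t) = -2 + √(1/(9 + t) + t) = -2 + √(t + 1/(9 + t)))
((7332 - 7320)*(-4099 - 1575) - 21408) + P(119, -36) = ((7332 - 7320)*(-4099 - 1575) - 21408) + (-2 + √((1 - 36*(9 - 36))/(9 - 36))) = (12*(-5674) - 21408) + (-2 + √((1 - 36*(-27))/(-27))) = (-68088 - 21408) + (-2 + √(-(1 + 972)/27)) = -89496 + (-2 + √(-1/27*973)) = -89496 + (-2 + √(-973/27)) = -89496 + (-2 + I*√2919/9) = -89498 + I*√2919/9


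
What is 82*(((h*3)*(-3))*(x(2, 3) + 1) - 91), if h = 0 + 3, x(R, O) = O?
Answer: -16318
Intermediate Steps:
h = 3
82*(((h*3)*(-3))*(x(2, 3) + 1) - 91) = 82*(((3*3)*(-3))*(3 + 1) - 91) = 82*((9*(-3))*4 - 91) = 82*(-27*4 - 91) = 82*(-108 - 91) = 82*(-199) = -16318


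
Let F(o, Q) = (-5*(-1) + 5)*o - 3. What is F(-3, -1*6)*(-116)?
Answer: 3828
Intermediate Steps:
F(o, Q) = -3 + 10*o (F(o, Q) = (5 + 5)*o - 3 = 10*o - 3 = -3 + 10*o)
F(-3, -1*6)*(-116) = (-3 + 10*(-3))*(-116) = (-3 - 30)*(-116) = -33*(-116) = 3828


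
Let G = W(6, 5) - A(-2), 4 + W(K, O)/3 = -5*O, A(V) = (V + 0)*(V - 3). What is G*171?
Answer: -16587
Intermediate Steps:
A(V) = V*(-3 + V)
W(K, O) = -12 - 15*O (W(K, O) = -12 + 3*(-5*O) = -12 - 15*O)
G = -97 (G = (-12 - 15*5) - (-2)*(-3 - 2) = (-12 - 75) - (-2)*(-5) = -87 - 1*10 = -87 - 10 = -97)
G*171 = -97*171 = -16587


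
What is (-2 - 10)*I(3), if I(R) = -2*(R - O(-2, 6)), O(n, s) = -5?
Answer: 192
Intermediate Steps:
I(R) = -10 - 2*R (I(R) = -2*(R - 1*(-5)) = -2*(R + 5) = -2*(5 + R) = -10 - 2*R)
(-2 - 10)*I(3) = (-2 - 10)*(-10 - 2*3) = -12*(-10 - 6) = -12*(-16) = 192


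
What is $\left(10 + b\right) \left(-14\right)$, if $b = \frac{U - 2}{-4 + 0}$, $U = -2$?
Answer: $-154$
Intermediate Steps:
$b = 1$ ($b = \frac{-2 - 2}{-4 + 0} = - \frac{4}{-4} = \left(-4\right) \left(- \frac{1}{4}\right) = 1$)
$\left(10 + b\right) \left(-14\right) = \left(10 + 1\right) \left(-14\right) = 11 \left(-14\right) = -154$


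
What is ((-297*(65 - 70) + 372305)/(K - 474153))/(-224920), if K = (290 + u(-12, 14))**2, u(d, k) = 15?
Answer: 37379/8572330976 ≈ 4.3604e-6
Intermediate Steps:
K = 93025 (K = (290 + 15)**2 = 305**2 = 93025)
((-297*(65 - 70) + 372305)/(K - 474153))/(-224920) = ((-297*(65 - 70) + 372305)/(93025 - 474153))/(-224920) = ((-297*(-5) + 372305)/(-381128))*(-1/224920) = ((1485 + 372305)*(-1/381128))*(-1/224920) = (373790*(-1/381128))*(-1/224920) = -186895/190564*(-1/224920) = 37379/8572330976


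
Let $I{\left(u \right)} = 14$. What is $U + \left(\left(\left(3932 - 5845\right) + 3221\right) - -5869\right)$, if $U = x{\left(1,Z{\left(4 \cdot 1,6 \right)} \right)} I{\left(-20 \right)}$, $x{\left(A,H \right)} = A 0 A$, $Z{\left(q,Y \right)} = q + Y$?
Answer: $7177$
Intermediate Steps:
$Z{\left(q,Y \right)} = Y + q$
$x{\left(A,H \right)} = 0$ ($x{\left(A,H \right)} = 0 A = 0$)
$U = 0$ ($U = 0 \cdot 14 = 0$)
$U + \left(\left(\left(3932 - 5845\right) + 3221\right) - -5869\right) = 0 + \left(\left(\left(3932 - 5845\right) + 3221\right) - -5869\right) = 0 + \left(\left(-1913 + 3221\right) + 5869\right) = 0 + \left(1308 + 5869\right) = 0 + 7177 = 7177$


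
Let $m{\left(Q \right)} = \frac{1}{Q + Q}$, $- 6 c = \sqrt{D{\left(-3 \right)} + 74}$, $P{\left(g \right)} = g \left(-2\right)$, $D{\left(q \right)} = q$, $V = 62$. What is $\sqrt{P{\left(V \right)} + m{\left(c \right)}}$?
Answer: $\frac{\sqrt{-625084 - 213 \sqrt{71}}}{71} \approx 11.152 i$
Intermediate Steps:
$P{\left(g \right)} = - 2 g$
$c = - \frac{\sqrt{71}}{6}$ ($c = - \frac{\sqrt{-3 + 74}}{6} = - \frac{\sqrt{71}}{6} \approx -1.4044$)
$m{\left(Q \right)} = \frac{1}{2 Q}$
$\sqrt{P{\left(V \right)} + m{\left(c \right)}} = \sqrt{\left(-2\right) 62 + \frac{1}{2 \left(- \frac{\sqrt{71}}{6}\right)}} = \sqrt{-124 + \frac{\left(- \frac{6}{71}\right) \sqrt{71}}{2}} = \sqrt{-124 - \frac{3 \sqrt{71}}{71}}$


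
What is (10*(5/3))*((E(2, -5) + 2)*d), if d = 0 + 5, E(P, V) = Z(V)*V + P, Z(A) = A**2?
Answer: -30250/3 ≈ -10083.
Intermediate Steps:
E(P, V) = P + V**3 (E(P, V) = V**2*V + P = V**3 + P = P + V**3)
d = 5
(10*(5/3))*((E(2, -5) + 2)*d) = (10*(5/3))*(((2 + (-5)**3) + 2)*5) = (10*(5*(1/3)))*(((2 - 125) + 2)*5) = (10*(5/3))*((-123 + 2)*5) = 50*(-121*5)/3 = (50/3)*(-605) = -30250/3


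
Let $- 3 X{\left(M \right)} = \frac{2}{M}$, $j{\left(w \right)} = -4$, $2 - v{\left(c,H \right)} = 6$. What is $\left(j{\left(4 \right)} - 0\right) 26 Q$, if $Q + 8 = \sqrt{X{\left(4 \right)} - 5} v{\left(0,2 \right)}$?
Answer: $832 + \frac{208 i \sqrt{186}}{3} \approx 832.0 + 945.58 i$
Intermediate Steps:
$v{\left(c,H \right)} = -4$ ($v{\left(c,H \right)} = 2 - 6 = -4$)
$X{\left(M \right)} = - \frac{2}{3 M}$ ($X{\left(M \right)} = - \frac{2 \frac{1}{M}}{3} = - \frac{2}{3 M}$)
$Q = -8 - \frac{2 i \sqrt{186}}{3}$ ($Q = -8 + \sqrt{- \frac{2}{3 \cdot 4} - 5} \left(-4\right) = -8 + \sqrt{\left(- \frac{2}{3}\right) \frac{1}{4} - 5} \left(-4\right) = -8 + \sqrt{- \frac{1}{6} - 5} \left(-4\right) = -8 + \sqrt{- \frac{31}{6}} \left(-4\right) = -8 + \frac{i \sqrt{186}}{6} \left(-4\right) = -8 - \frac{2 i \sqrt{186}}{3} \approx -8.0 - 9.0921 i$)
$\left(j{\left(4 \right)} - 0\right) 26 Q = \left(-4 - 0\right) 26 \left(-8 - \frac{2 i \sqrt{186}}{3}\right) = \left(-4 + 0\right) 26 \left(-8 - \frac{2 i \sqrt{186}}{3}\right) = \left(-4\right) 26 \left(-8 - \frac{2 i \sqrt{186}}{3}\right) = - 104 \left(-8 - \frac{2 i \sqrt{186}}{3}\right) = 832 + \frac{208 i \sqrt{186}}{3}$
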